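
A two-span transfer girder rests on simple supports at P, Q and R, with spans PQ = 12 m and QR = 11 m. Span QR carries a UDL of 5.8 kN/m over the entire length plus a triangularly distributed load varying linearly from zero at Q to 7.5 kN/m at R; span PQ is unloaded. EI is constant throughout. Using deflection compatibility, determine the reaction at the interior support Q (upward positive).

Take M_Q as the redundant. Released structure: two simple spans PQ and QR with a hinge at Q.
Rotations at Q on the released spans (each span's end-slope, ×1/EI):
  span QR: UDL 5.8: wL³/(24EI) = 321.7/EI
  span QR: triangular load, peak 7.5: 7w₀L³/(360EI) = 194.1/EI
  relative rotation θ_0 = (0 + 515.8)/EI = 515.8/EI
A unit hogging moment at Q produces rotation L₁/(3EI) + L₂/(3EI) = 7.667/EI.
Compatibility: M_Q·(L₁+L₂)/(3EI) = θ_0, giving M_Q = 67.27 kN·m (hogging).
Span PQ, ΣM about P with M_Q applied at Q: R_Q^{PQ}·12 = 0 + 67.27, so R_Q^{PQ} = 5.606 kN and R_P = 0 − 5.606 = -5.606 kN.
Span QR, ΣM about R: R_Q^{QR}·11 = 502.1 + 67.27, so R_Q^{QR} = 51.77 kN and R_R = 105 − 51.77 = 53.28 kN.
R_Q = 5.606 + 51.77 = 57.37 kN.

R_Q = 57.37 kN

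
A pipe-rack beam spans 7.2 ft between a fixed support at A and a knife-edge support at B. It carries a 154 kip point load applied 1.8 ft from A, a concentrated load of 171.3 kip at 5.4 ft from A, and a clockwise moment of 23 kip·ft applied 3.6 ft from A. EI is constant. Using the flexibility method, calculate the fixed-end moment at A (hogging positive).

Take the reaction at B as the redundant and release it; the primary structure is a cantilever fixed at A.
Deflection at B on the released cantilever, summing each load's contribution:
  point load 154 at a = 1.8: Pa²(3L − a)/(6EI) = 1647/EI
  point load 171.3 at a = 5.4: Pa²(3L − a)/(6EI) = 13487/EI
  clockwise couple 23 at a = 3.6: M₀a(2L − a)/(2EI) = 447.1/EI
  δ_0 = 15580/EI
Flexibility coefficient — unit upward force at B: δ_{BB} = L³/(3EI) = 124.4/EI.
Compatibility at B: δ_0 − R_B·δ_{BB} = 0, so R_B = 15580/124.4 = 125.2 kip.
Moment equilibrium about A: M_A = Σ(load moments about A) − R_B·L = 1225 − 125.2×7.2 = 323.6 kip·ft.

M_A = 323.6 kip·ft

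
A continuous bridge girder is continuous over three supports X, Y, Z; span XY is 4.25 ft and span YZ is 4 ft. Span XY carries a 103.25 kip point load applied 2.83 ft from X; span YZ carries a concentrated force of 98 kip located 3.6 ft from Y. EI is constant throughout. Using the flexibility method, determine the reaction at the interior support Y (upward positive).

R_Y = 103.4 kip

Insert a hinge at Y; M_Y is the redundant, and each span becomes simply supported.
Rotations at Y on the released spans (each span's end-slope, ×1/EI):
  span XY: point load 103.25 at a = 2.83: Pab(L + a)/(6LEI) = 115.2/EI
  span YZ: point load 98 at a = 3.6: Pab(L + b)/(6LEI) = 25.87/EI
  relative rotation θ_0 = (115.2 + 25.87)/EI = 141.1/EI
A unit hogging moment at Y produces rotation L₁/(3EI) + L₂/(3EI) = 2.75/EI.
Slope continuity at Y: θ_0 = M_Y·2.75/EI, so M_Y = 141.1/2.75 = 51.3 kip·ft (hogging).
Span XY, ΣM about X with M_Y applied at Y: R_Y^{XY}·4.25 = 292.2 + 51.3, so R_Y^{XY} = 80.82 kip and R_X = 103.2 − 80.82 = 22.43 kip.
Span YZ, ΣM about Z: R_Y^{YZ}·4 = 39.2 + 51.3, so R_Y^{YZ} = 22.62 kip and R_Z = 98 − 22.62 = 75.38 kip.
R_Y = 80.82 + 22.62 = 103.4 kip.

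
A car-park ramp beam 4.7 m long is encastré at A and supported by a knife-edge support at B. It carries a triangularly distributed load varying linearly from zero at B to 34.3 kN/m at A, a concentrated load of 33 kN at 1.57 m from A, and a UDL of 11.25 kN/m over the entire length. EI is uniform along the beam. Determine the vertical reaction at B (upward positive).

R_B = 40.86 kN

Choose R_B as the redundant. The primary structure is the cantilever fixed at A.
Downward deflection at the released point B due to the loads:
  triangular load, peak 34.3 at the fixed end: w₀L⁴/(30EI) = 557.9/EI
  point load 33 at a = 1.57: Pa²(3L − a)/(6EI) = 169.9/EI
  UDL 11.25: wL⁴/(8EI) = 686.2/EI
  δ_0 = 1414/EI
Flexibility coefficient — unit upward force at B: δ_{BB} = L³/(3EI) = 34.61/EI.
Compatibility at B: δ_0 − R_B·δ_{BB} = 0, so R_B = 1414/34.61 = 40.86 kN.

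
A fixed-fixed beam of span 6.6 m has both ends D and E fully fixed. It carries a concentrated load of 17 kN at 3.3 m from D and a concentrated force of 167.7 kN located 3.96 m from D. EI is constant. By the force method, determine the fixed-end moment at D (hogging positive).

M_D = 120.3 kN·m

Take the two fixed-end moments M_D, M_E as redundants; the released structure is the simple span DE.
Simple-span end rotations at D and E under the given loads:
  at D: point load 17 at a = 3.3: Pab(L + b)/(6LEI) = 46.28/EI
  at E: point load 17 at a = 3.3: Pab(L + a)/(6LEI) = 46.28/EI
  at D: point load 167.7 at a = 3.96: Pab(L + b)/(6LEI) = 409.1/EI
  at E: point load 167.7 at a = 3.96: Pab(L + a)/(6LEI) = 467.5/EI
  θ_D0 = 455.4/EI,  θ_E0 = 513.8/EI
Flexibility coefficients: a unit moment at one end gives L/(3EI) there and L/(6EI) at the far end, so f₁₁ = f₂₂ = 2.2/EI and f₁₂ = f₂₁ = 1.1/EI.
Compatibility — zero rotation at each built-in end:
  2.2 M_D + 1.1 M_E = 455.4
  1.1 M_D + 2.2 M_E = 513.8
Solving the pair gives M_D = 120.3 kN·m and M_E = 173.4 kN·m (hogging).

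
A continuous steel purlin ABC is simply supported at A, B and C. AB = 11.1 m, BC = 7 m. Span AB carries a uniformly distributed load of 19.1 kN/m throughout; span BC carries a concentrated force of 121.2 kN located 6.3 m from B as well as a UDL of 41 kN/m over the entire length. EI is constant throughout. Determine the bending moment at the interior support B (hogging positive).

Release continuity at B by inserting a hinge; the redundant is the internal moment M_B. The primary structure is two simply-supported spans AB and BC.
End slopes at the hinge B, treating each span as simply supported:
  span AB: UDL 19.1: wL³/(24EI) = 1088/EI
  span BC: point load 121.2 at a = 6.3: Pab(L + b)/(6LEI) = 97.99/EI
  span BC: UDL 41: wL³/(24EI) = 586/EI
  relative rotation θ_0 = (1088 + 683.9)/EI = 1772/EI
A unit hogging moment at B produces rotation L₁/(3EI) + L₂/(3EI) = 6.033/EI.
Compatibility: M_B·(L₁+L₂)/(3EI) = θ_0, giving M_B = 293.8 kN·m (hogging).

M_B = 293.8 kN·m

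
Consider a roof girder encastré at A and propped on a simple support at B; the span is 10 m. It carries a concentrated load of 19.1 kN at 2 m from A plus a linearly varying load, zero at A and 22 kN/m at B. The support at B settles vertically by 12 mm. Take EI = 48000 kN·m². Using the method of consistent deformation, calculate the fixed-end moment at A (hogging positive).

Remove the prop at B; the released (primary) structure is a cantilever built in at A.
Deflection at B on the released cantilever, summing each load's contribution:
  point load 19.1 at a = 2: Pa²(3L − a)/(6EI) = 356.5/EI
  triangular load, peak 22 at the free end: 11w₀L⁴/(120EI) = 20167/EI
  δ_0 = 20523/EI
Flexibility coefficient — unit upward force at B: δ_{BB} = L³/(3EI) = 333.3/EI.
With EI = 48000 kN·m²: δ_0 = 0.42757 m and δ_{BB} = 0.006944 m/kN.
Compatibility — the beam at B must follow the support down by 0.012 m: δ_0 − R_B·δ_{BB} = 0.012, so R_B = (0.42757 − 0.012)/0.006944 = 59.84 kN.
Moment equilibrium about A: M_A = Σ(load moments about A) − R_B·L = 771.5 − 59.84×10 = 173.1 kN·m.

M_A = 173.1 kN·m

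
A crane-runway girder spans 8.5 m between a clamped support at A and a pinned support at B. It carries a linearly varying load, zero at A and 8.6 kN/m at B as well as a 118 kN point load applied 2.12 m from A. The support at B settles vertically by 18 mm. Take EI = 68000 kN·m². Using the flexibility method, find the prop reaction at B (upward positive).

R_B = 24.22 kN

Take the reaction at B as the redundant and release it; the primary structure is a cantilever fixed at A.
Primary-structure tip deflection at B by superposition:
  triangular load, peak 8.6 at the free end: 11w₀L⁴/(120EI) = 4115/EI
  point load 118 at a = 2.12: Pa²(3L − a)/(6EI) = 2067/EI
  δ_0 = 6182/EI
Flexibility coefficient — unit upward force at B: δ_{BB} = L³/(3EI) = 204.7/EI.
With EI = 68000 kN·m²: δ_0 = 0.090907 m and δ_{BB} = 0.00301 m/kN.
Compatibility — the beam at B must follow the support down by 0.018 m: δ_0 − R_B·δ_{BB} = 0.018, so R_B = (0.090907 − 0.018)/0.00301 = 24.22 kN.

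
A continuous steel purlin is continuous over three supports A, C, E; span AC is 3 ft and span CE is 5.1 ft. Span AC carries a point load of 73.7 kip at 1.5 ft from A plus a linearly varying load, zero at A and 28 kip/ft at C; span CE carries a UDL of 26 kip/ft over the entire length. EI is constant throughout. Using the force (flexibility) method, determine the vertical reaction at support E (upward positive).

Release continuity at C by inserting a hinge; the redundant is the internal moment M_C. The primary structure is two simply-supported spans AC and CE.
Discontinuity in slope at C on the released structure — sum the simple-span end rotations:
  span AC: point load 73.7 at a = 1.5: Pab(L + a)/(6LEI) = 41.46/EI
  span AC: triangular load, peak 28: w₀L³/(45EI) = 16.8/EI
  span CE: UDL 26: wL³/(24EI) = 143.7/EI
  relative rotation θ_0 = (58.26 + 143.7)/EI = 202/EI
A unit hogging moment at C produces rotation L₁/(3EI) + L₂/(3EI) = 2.7/EI.
Slope continuity at C: θ_0 = M_C·2.7/EI, so M_C = 202/2.7 = 74.8 kip·ft (hogging).
Span CE, ΣM about E: R_C^{CE}·5.1 = 338.1 + 74.8, so R_C^{CE} = 80.97 kip and R_E = 132.6 − 80.97 = 51.63 kip.

R_E = 51.63 kip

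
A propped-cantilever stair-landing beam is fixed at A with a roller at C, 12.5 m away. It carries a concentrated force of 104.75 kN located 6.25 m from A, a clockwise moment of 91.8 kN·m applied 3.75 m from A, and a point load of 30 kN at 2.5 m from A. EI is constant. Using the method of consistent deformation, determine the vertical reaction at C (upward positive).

Take the reaction at C as the redundant and release it; the primary structure is a cantilever fixed at A.
Deflection at C on the released cantilever, summing each load's contribution:
  point load 104.75 at a = 6.25: Pa²(3L − a)/(6EI) = 21311/EI
  clockwise couple 91.8 at a = 3.75: M₀a(2L − a)/(2EI) = 3658/EI
  point load 30 at a = 2.5: Pa²(3L − a)/(6EI) = 1094/EI
  δ_0 = 26063/EI
Tip deflection under a unit load at C: L³/(3EI) = 651/EI.
The prop prevents deflection at C: R_C = δ_0/δ_{CC} = 26063/651 = 40.03 kN.

R_C = 40.03 kN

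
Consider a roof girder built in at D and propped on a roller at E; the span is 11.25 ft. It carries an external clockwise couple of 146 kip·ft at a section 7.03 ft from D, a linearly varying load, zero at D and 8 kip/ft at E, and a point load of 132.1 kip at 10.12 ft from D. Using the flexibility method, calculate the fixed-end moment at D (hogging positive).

M_D = 90.76 kip·ft

Remove the prop at E; the released (primary) structure is a cantilever built in at D.
Primary-structure tip deflection at E by superposition:
  clockwise couple 146 at a = 7.03: M₀a(2L − a)/(2EI) = 7939/EI
  triangular load, peak 8 at the free end: 11w₀L⁴/(120EI) = 11747/EI
  point load 132.1 at a = 10.12: Pa²(3L − a)/(6EI) = 53281/EI
  δ_0 = 72967/EI
Flexibility coefficient — unit upward force at E: δ_{EE} = L³/(3EI) = 474.6/EI.
Compatibility at E: δ_0 − R_E·δ_{EE} = 0, so R_E = 72967/474.6 = 153.7 kip.
Moment equilibrium about D: M_D = Σ(load moments about D) − R_E·L = 1820 − 153.7×11.25 = 90.76 kip·ft.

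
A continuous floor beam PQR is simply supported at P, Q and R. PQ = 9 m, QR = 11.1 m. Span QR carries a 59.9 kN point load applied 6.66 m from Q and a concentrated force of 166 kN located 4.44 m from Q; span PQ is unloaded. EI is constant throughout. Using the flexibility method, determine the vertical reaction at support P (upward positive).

R_P = -28.56 kN

Take M_Q as the redundant. Released structure: two simple spans PQ and QR with a hinge at Q.
Rotations at Q on the released spans (each span's end-slope, ×1/EI):
  span QR: point load 59.9 at a = 6.66: Pab(L + b)/(6LEI) = 413.3/EI
  span QR: point load 166 at a = 4.44: Pab(L + b)/(6LEI) = 1309/EI
  relative rotation θ_0 = (0 + 1722)/EI = 1722/EI
A unit hogging moment at Q produces rotation L₁/(3EI) + L₂/(3EI) = 6.7/EI.
Slope continuity at Q: θ_0 = M_Q·6.7/EI, so M_Q = 1722/6.7 = 257.1 kN·m (hogging).
Span PQ, ΣM about P with M_Q applied at Q: R_Q^{PQ}·9 = 0 + 257.1, so R_Q^{PQ} = 28.56 kN and R_P = 0 − 28.56 = -28.56 kN.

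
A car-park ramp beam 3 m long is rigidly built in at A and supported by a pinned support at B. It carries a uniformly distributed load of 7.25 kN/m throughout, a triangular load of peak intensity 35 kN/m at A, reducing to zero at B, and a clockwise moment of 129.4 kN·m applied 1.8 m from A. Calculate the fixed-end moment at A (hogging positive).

M_A = -4.488 kN·m

Choose R_B as the redundant. The primary structure is the cantilever fixed at A.
Deflection at B on the released cantilever, summing each load's contribution:
  UDL 7.25: wL⁴/(8EI) = 73.41/EI
  triangular load, peak 35 at the fixed end: w₀L⁴/(30EI) = 94.5/EI
  clockwise couple 129.4 at a = 1.8: M₀a(2L − a)/(2EI) = 489.1/EI
  δ_0 = 657/EI
Tip deflection under a unit load at B: L³/(3EI) = 9/EI.
The prop prevents deflection at B: R_B = δ_0/δ_{BB} = 657/9 = 73 kN.
Moment equilibrium about A: M_A = Σ(load moments about A) − R_B·L = 214.5 − 73×3 = -4.488 kN·m.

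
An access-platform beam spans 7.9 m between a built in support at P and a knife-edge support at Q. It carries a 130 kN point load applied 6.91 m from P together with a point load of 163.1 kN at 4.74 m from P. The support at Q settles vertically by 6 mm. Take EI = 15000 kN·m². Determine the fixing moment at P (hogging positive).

M_P = 284.1 kN·m

Choose R_Q as the redundant. The primary structure is the cantilever fixed at P.
Free-end deflection of the primary structure under the applied loading (downward +):
  point load 130 at a = 6.91: Pa²(3L − a)/(6EI) = 17370/EI
  point load 163.1 at a = 4.74: Pa²(3L − a)/(6EI) = 11580/EI
  δ_0 = 28950/EI
Flexibility coefficient — unit upward force at Q: δ_{QQ} = L³/(3EI) = 164.3/EI.
With EI = 15000 kN·m²: δ_0 = 1.93 m and δ_{QQ} = 0.010956 m/kN.
Compatibility — the beam at Q must follow the support down by 0.006 m: δ_0 − R_Q·δ_{QQ} = 0.006, so R_Q = (1.93 − 0.006)/0.010956 = 175.6 kN.
Moment equilibrium about P: M_P = Σ(load moments about P) − R_Q·L = 1671 − 175.6×7.9 = 284.1 kN·m.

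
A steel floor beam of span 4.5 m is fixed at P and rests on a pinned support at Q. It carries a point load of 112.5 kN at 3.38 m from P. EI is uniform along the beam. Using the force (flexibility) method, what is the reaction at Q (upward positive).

Remove the prop at Q; the released (primary) structure is a cantilever built in at P.
Downward deflection at the released point Q due to the loads:
  point load 112.5 at a = 3.38: Pa²(3L − a)/(6EI) = 2168/EI
Flexibility coefficient — unit upward force at Q: δ_{QQ} = L³/(3EI) = 30.38/EI.
The prop prevents deflection at Q: R_Q = δ_0/δ_{QQ} = 2168/30.38 = 71.37 kN.

R_Q = 71.37 kN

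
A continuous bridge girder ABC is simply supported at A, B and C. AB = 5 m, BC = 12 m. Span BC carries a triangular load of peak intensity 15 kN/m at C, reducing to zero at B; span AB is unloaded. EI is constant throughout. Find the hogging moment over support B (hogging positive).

Insert a hinge at B; M_B is the redundant, and each span becomes simply supported.
Rotations at B on the released spans (each span's end-slope, ×1/EI):
  span BC: triangular load, peak 15: 7w₀L³/(360EI) = 504/EI
  relative rotation θ_0 = (0 + 504)/EI = 504/EI
A unit hogging moment at B produces rotation L₁/(3EI) + L₂/(3EI) = 5.667/EI.
Slope continuity at B: θ_0 = M_B·5.667/EI, so M_B = 504/5.667 = 88.94 kN·m (hogging).

M_B = 88.94 kN·m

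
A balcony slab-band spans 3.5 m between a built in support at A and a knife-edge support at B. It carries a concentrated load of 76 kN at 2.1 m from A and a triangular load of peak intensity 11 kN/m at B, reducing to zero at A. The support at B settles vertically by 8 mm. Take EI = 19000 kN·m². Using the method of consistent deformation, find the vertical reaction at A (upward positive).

Take the reaction at B as the redundant and release it; the primary structure is a cantilever fixed at A.
Downward deflection at the released point B due to the loads:
  point load 76 at a = 2.1: Pa²(3L − a)/(6EI) = 469.2/EI
  triangular load, peak 11 at the free end: 11w₀L⁴/(120EI) = 151.3/EI
  δ_0 = 620.5/EI
Tip deflection under a unit load at B: L³/(3EI) = 14.29/EI.
With EI = 19000 kN·m²: δ_0 = 0.03266 m and δ_{BB} = 0.000752 m/kN.
Compatibility — the beam at B must follow the support down by 0.008 m: δ_0 − R_B·δ_{BB} = 0.008, so R_B = (0.03266 − 0.008)/0.000752 = 32.78 kN.
Vertical equilibrium: R_A = ΣP − R_B = 95.25 − 32.78 = 62.47 kN.

R_A = 62.47 kN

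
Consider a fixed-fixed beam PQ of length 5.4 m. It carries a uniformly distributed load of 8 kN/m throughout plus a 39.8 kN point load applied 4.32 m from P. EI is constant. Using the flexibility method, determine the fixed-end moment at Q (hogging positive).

M_Q = 46.95 kN·m

Take the two fixed-end moments M_P, M_Q as redundants; the released structure is the simple span PQ.
Simple-span end rotations at P and Q under the given loads:
  at P: UDL 8: wL³/(24EI) = 52.49/EI
  at Q: UDL 8: wL³/(24EI) = 52.49/EI
  at P: point load 39.8 at a = 4.32: Pab(L + b)/(6LEI) = 37.14/EI
  at Q: point load 39.8 at a = 4.32: Pab(L + a)/(6LEI) = 55.71/EI
  θ_P0 = 89.63/EI,  θ_Q0 = 108.2/EI
Flexibility coefficients: a unit moment at one end gives L/(3EI) there and L/(6EI) at the far end, so f₁₁ = f₂₂ = 1.8/EI and f₁₂ = f₂₁ = 0.9/EI.
Compatibility — zero rotation at each built-in end:
  1.8 M_P + 0.9 M_Q = 89.63
  0.9 M_P + 1.8 M_Q = 108.2
Solving the pair gives M_P = 26.32 kN·m and M_Q = 46.95 kN·m (hogging).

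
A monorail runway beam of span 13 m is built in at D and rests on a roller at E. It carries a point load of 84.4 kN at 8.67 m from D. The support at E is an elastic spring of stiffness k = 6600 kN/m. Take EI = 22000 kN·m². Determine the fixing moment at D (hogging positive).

Take the reaction at E as the redundant and release it; the primary structure is a cantilever fixed at D.
Downward deflection at the released point E due to the loads:
  point load 84.4 at a = 8.67: Pa²(3L − a)/(6EI) = 32070/EI
Tip deflection under a unit load at E: L³/(3EI) = 732.3/EI.
With EI = 22000 kN·m²: δ_0 = 1.4577 m and δ_{EE} = 0.033288 m/kN.
Compatibility — the spring shortens by R_E/k under the reaction it provides: δ_0 − R_E·δ_{EE} = R_E/k. With 1/k = 0.000152 m/kN, R_E = δ_0 / (δ_{EE} + 1/k) = 1.4577 / (0.033288 + 0.000152) = 43.59 kN.
Moment equilibrium about D: M_D = Σ(load moments about D) − R_E·L = 731.7 − 43.59×13 = 165 kN·m.

M_D = 165 kN·m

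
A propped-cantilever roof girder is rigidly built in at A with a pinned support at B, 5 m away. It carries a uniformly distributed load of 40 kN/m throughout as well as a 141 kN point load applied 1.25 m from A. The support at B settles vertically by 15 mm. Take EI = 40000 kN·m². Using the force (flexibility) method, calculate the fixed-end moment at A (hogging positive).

Take the reaction at B as the redundant and release it; the primary structure is a cantilever fixed at A.
Downward deflection at the released point B due to the loads:
  UDL 40: wL⁴/(8EI) = 3125/EI
  point load 141 at a = 1.25: Pa²(3L − a)/(6EI) = 504.9/EI
  δ_0 = 3630/EI
Tip deflection under a unit load at B: L³/(3EI) = 41.67/EI.
With EI = 40000 kN·m²: δ_0 = 0.090747 m and δ_{BB} = 0.001042 m/kN.
Compatibility — the beam at B must follow the support down by 0.015 m: δ_0 − R_B·δ_{BB} = 0.015, so R_B = (0.090747 − 0.015)/0.001042 = 72.72 kN.
Moment equilibrium about A: M_A = Σ(load moments about A) − R_B·L = 676.2 − 72.72×5 = 312.7 kN·m.

M_A = 312.7 kN·m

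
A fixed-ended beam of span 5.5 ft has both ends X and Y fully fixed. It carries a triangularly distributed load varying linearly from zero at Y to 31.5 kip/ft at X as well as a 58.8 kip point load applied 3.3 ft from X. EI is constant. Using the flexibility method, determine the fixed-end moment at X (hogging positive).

M_X = 78.69 kip·ft

Take the two fixed-end moments M_X, M_Y as redundants; the released structure is the simple span XY.
End rotations of the released simple span under the applied load (×1/EI):
  at X: triangular load, peak 31.5: w₀L³/(45EI) = 116.5/EI
  at Y: triangular load, peak 31.5: 7w₀L³/(360EI) = 101.9/EI
  at X: point load 58.8 at a = 3.3: Pab(L + b)/(6LEI) = 99.61/EI
  at Y: point load 58.8 at a = 3.3: Pab(L + a)/(6LEI) = 113.8/EI
  θ_X0 = 216.1/EI,  θ_Y0 = 215.7/EI
Flexibility coefficients: a unit moment at one end gives L/(3EI) there and L/(6EI) at the far end, so f₁₁ = f₂₂ = 1.833/EI and f₁₂ = f₂₁ = 0.9167/EI.
Compatibility — zero rotation at each built-in end:
  1.833 M_X + 0.9167 M_Y = 216.1
  0.9167 M_X + 1.833 M_Y = 215.7
Solving the pair gives M_X = 78.69 kip·ft and M_Y = 78.33 kip·ft (hogging).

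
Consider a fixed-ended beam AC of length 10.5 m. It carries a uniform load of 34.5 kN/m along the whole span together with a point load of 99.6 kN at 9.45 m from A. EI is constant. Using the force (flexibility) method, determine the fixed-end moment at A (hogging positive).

Release both end moments; the primary structure is a simply-supported span AC with redundants M_A and M_C.
On the primary (simply-supported) span, the end slopes from the loading are:
  at A: UDL 34.5: wL³/(24EI) = 1664/EI
  at C: UDL 34.5: wL³/(24EI) = 1664/EI
  at A: point load 99.6 at a = 9.45: Pab(L + b)/(6LEI) = 181.2/EI
  at C: point load 99.6 at a = 9.45: Pab(L + a)/(6LEI) = 313/EI
  θ_A0 = 1845/EI,  θ_C0 = 1977/EI
Flexibility coefficients: a unit moment at one end gives L/(3EI) there and L/(6EI) at the far end, so f₁₁ = f₂₂ = 3.5/EI and f₁₂ = f₂₁ = 1.75/EI.
Compatibility — zero rotation at each built-in end:
  3.5 M_A + 1.75 M_C = 1845
  1.75 M_A + 3.5 M_C = 1977
Solving the pair gives M_A = 326.4 kN·m and M_C = 401.7 kN·m (hogging).

M_A = 326.4 kN·m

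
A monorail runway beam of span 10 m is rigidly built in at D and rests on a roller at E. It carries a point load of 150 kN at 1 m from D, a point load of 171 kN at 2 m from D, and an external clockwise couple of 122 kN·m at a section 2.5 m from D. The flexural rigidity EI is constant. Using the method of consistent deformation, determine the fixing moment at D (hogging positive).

Remove the prop at E; the released (primary) structure is a cantilever built in at D.
Downward deflection at the released point E due to the loads:
  point load 150 at a = 1: Pa²(3L − a)/(6EI) = 725/EI
  point load 171 at a = 2: Pa²(3L − a)/(6EI) = 3192/EI
  clockwise couple 122 at a = 2.5: M₀a(2L − a)/(2EI) = 2669/EI
  δ_0 = 6586/EI
Tip deflection under a unit load at E: L³/(3EI) = 333.3/EI.
The prop prevents deflection at E: R_E = δ_0/δ_{EE} = 6586/333.3 = 19.76 kN.
Moment equilibrium about D: M_D = Σ(load moments about D) − R_E·L = 614 − 19.76×10 = 416.4 kN·m.

M_D = 416.4 kN·m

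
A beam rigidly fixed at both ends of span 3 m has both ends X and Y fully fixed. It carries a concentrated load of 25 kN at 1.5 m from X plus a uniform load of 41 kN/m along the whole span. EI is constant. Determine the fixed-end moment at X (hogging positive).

Take the two fixed-end moments M_X, M_Y as redundants; the released structure is the simple span XY.
End rotations of the released simple span under the applied load (×1/EI):
  at X: point load 25 at a = 1.5: Pab(L + b)/(6LEI) = 14.06/EI
  at Y: point load 25 at a = 1.5: Pab(L + a)/(6LEI) = 14.06/EI
  at X: UDL 41: wL³/(24EI) = 46.12/EI
  at Y: UDL 41: wL³/(24EI) = 46.12/EI
  θ_X0 = 60.19/EI,  θ_Y0 = 60.19/EI
Flexibility coefficients: a unit moment at one end gives L/(3EI) there and L/(6EI) at the far end, so f₁₁ = f₂₂ = 1/EI and f₁₂ = f₂₁ = 0.5/EI.
Compatibility — zero rotation at each built-in end:
  1 M_X + 0.5 M_Y = 60.19
  0.5 M_X + 1 M_Y = 60.19
Solving the pair gives M_X = 40.12 kN·m and M_Y = 40.12 kN·m (hogging).

M_X = 40.12 kN·m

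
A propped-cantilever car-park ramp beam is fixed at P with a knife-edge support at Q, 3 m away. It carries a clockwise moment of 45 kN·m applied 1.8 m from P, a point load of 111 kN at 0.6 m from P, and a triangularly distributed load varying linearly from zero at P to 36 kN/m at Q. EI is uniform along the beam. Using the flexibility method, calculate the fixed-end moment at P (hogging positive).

M_P = 55.15 kN·m

Remove the prop at Q; the released (primary) structure is a cantilever built in at P.
Deflection at Q on the released cantilever, summing each load's contribution:
  clockwise couple 45 at a = 1.8: M₀a(2L − a)/(2EI) = 170.1/EI
  point load 111 at a = 0.6: Pa²(3L − a)/(6EI) = 55.94/EI
  triangular load, peak 36 at the free end: 11w₀L⁴/(120EI) = 267.3/EI
  δ_0 = 493.3/EI
Flexibility coefficient — unit upward force at Q: δ_{QQ} = L³/(3EI) = 9/EI.
Compatibility at Q: δ_0 − R_Q·δ_{QQ} = 0, so R_Q = 493.3/9 = 54.82 kN.
Moment equilibrium about P: M_P = Σ(load moments about P) − R_Q·L = 219.6 − 54.82×3 = 55.15 kN·m.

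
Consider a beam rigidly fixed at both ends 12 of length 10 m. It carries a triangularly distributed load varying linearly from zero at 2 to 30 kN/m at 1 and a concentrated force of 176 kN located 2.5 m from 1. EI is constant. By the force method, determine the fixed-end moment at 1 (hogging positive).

M_1 = 397.5 kN·m

Release both end moments; the primary structure is a simply-supported span 12 with redundants M_1 and M_2.
On the primary (simply-supported) span, the end slopes from the loading are:
  at 1: triangular load, peak 30: w₀L³/(45EI) = 666.7/EI
  at 2: triangular load, peak 30: 7w₀L³/(360EI) = 583.3/EI
  at 1: point load 176 at a = 2.5: Pab(L + b)/(6LEI) = 962.5/EI
  at 2: point load 176 at a = 2.5: Pab(L + a)/(6LEI) = 687.5/EI
  θ_10 = 1629/EI,  θ_20 = 1271/EI
Flexibility coefficients: a unit moment at one end gives L/(3EI) there and L/(6EI) at the far end, so f₁₁ = f₂₂ = 3.333/EI and f₁₂ = f₂₁ = 1.667/EI.
Compatibility — zero rotation at each built-in end:
  3.333 M_1 + 1.667 M_2 = 1629
  1.667 M_1 + 3.333 M_2 = 1271
Solving the pair gives M_1 = 397.5 kN·m and M_2 = 182.5 kN·m (hogging).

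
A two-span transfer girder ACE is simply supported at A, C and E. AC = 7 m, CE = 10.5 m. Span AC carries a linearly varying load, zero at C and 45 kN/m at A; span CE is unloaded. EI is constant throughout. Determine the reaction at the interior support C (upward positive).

Release continuity at C by inserting a hinge; the redundant is the internal moment M_C. The primary structure is two simply-supported spans AC and CE.
Discontinuity in slope at C on the released structure — sum the simple-span end rotations:
  span AC: triangular load, peak 45: 7w₀L³/(360EI) = 300.1/EI
  relative rotation θ_0 = (300.1 + 0)/EI = 300.1/EI
A unit hogging moment at C produces rotation L₁/(3EI) + L₂/(3EI) = 5.833/EI.
Slope continuity at C: θ_0 = M_C·5.833/EI, so M_C = 300.1/5.833 = 51.45 kN·m (hogging).
Span AC, ΣM about A with M_C applied at C: R_C^{AC}·7 = 367.5 + 51.45, so R_C^{AC} = 59.85 kN and R_A = 157.5 − 59.85 = 97.65 kN.
Span CE, ΣM about E: R_C^{CE}·10.5 = 0 + 51.45, so R_C^{CE} = 4.9 kN and R_E = 0 − 4.9 = -4.9 kN.
R_C = 59.85 + 4.9 = 64.75 kN.

R_C = 64.75 kN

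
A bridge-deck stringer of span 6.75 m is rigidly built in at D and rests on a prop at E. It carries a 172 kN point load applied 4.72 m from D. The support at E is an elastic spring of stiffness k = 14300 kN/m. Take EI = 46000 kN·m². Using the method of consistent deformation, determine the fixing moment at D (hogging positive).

M_D = 178.7 kN·m

Release the roller at E. Primary structure: cantilever fixed at D.
Primary-structure tip deflection at E by superposition:
  point load 172 at a = 4.72: Pa²(3L − a)/(6EI) = 9918/EI
Flexibility coefficient — unit upward force at E: δ_{EE} = L³/(3EI) = 102.5/EI.
With EI = 46000 kN·m²: δ_0 = 0.21561 m and δ_{EE} = 0.002229 m/kN.
Compatibility — the spring shortens by R_E/k under the reaction it provides: δ_0 − R_E·δ_{EE} = R_E/k. With 1/k = 0.00007 m/kN, R_E = δ_0 / (δ_{EE} + 1/k) = 0.21561 / (0.002229 + 0.00007) = 93.8 kN.
Moment equilibrium about D: M_D = Σ(load moments about D) − R_E·L = 811.8 − 93.8×6.75 = 178.7 kN·m.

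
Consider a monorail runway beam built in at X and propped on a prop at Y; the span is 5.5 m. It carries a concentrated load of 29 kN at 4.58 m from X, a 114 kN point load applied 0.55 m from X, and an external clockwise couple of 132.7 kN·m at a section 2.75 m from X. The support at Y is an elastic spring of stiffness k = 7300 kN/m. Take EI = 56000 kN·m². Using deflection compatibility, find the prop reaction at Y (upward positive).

Choose R_Y as the redundant. The primary structure is the cantilever fixed at X.
Primary-structure tip deflection at Y by superposition:
  point load 29 at a = 4.58: Pa²(3L − a)/(6EI) = 1209/EI
  point load 114 at a = 0.55: Pa²(3L − a)/(6EI) = 91.67/EI
  clockwise couple 132.7 at a = 2.75: M₀a(2L − a)/(2EI) = 1505/EI
  δ_0 = 2806/EI
Flexibility coefficient — unit upward force at Y: δ_{YY} = L³/(3EI) = 55.46/EI.
With EI = 56000 kN·m²: δ_0 = 0.050098 m and δ_{YY} = 0.00099 m/kN.
Compatibility — the spring shortens by R_Y/k under the reaction it provides: δ_0 − R_Y·δ_{YY} = R_Y/k. With 1/k = 0.000137 m/kN, R_Y = δ_0 / (δ_{YY} + 1/k) = 0.050098 / (0.00099 + 0.000137) = 44.44 kN.

R_Y = 44.44 kN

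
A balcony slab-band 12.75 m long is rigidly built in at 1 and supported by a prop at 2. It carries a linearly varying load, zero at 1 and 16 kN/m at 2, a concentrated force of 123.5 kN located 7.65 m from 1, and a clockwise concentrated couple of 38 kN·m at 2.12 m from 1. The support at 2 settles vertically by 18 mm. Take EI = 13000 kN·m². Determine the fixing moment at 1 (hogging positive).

M_1 = 441.2 kN·m

Remove the prop at 2; the released (primary) structure is a cantilever built in at 1.
Primary-structure tip deflection at 2 by superposition:
  triangular load, peak 16 at the free end: 11w₀L⁴/(120EI) = 38759/EI
  point load 123.5 at a = 7.65: Pa²(3L − a)/(6EI) = 36860/EI
  clockwise couple 38 at a = 2.12: M₀a(2L − a)/(2EI) = 941.7/EI
  δ_0 = 76561/EI
Flexibility coefficient — unit upward force at 2: δ_{22} = L³/(3EI) = 690.9/EI.
With EI = 13000 kN·m²: δ_0 = 5.8893 m and δ_{22} = 0.053145 m/kN.
Compatibility — the beam at 2 must follow the support down by 0.018 m: δ_0 − R_2·δ_{22} = 0.018, so R_2 = (5.8893 − 0.018)/0.053145 = 110.5 kN.
Moment equilibrium about 1: M_1 = Σ(load moments about 1) − R_2·L = 1850 − 110.5×12.75 = 441.2 kN·m.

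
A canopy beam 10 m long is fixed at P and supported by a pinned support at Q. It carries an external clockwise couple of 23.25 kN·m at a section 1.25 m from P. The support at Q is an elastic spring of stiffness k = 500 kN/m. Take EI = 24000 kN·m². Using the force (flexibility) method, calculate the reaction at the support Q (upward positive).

R_Q = 0.7145 kN

Take the reaction at Q as the redundant and release it; the primary structure is a cantilever fixed at P.
Downward deflection at the released point Q due to the loads:
  clockwise couple 23.25 at a = 1.25: M₀a(2L − a)/(2EI) = 272.5/EI
Tip deflection under a unit load at Q: L³/(3EI) = 333.3/EI.
With EI = 24000 kN·m²: δ_0 = 0.011353 m and δ_{QQ} = 0.013889 m/kN.
Compatibility — the spring shortens by R_Q/k under the reaction it provides: δ_0 − R_Q·δ_{QQ} = R_Q/k. With 1/k = 0.002 m/kN, R_Q = δ_0 / (δ_{QQ} + 1/k) = 0.011353 / (0.013889 + 0.002) = 0.7145 kN.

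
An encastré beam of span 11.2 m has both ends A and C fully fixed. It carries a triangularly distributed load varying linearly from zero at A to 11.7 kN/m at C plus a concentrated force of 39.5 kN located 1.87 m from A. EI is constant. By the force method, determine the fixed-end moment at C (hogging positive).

M_C = 83.66 kN·m

Release both end moments; the primary structure is a simply-supported span AC with redundants M_A and M_C.
Simple-span end rotations at A and C under the given loads:
  at A: triangular load, peak 11.7: 7w₀L³/(360EI) = 319.6/EI
  at C: triangular load, peak 11.7: w₀L³/(45EI) = 365.3/EI
  at A: point load 39.5 at a = 1.87: Pab(L + b)/(6LEI) = 210.5/EI
  at C: point load 39.5 at a = 1.87: Pab(L + a)/(6LEI) = 134/EI
  θ_A0 = 530.2/EI,  θ_C0 = 499.3/EI
Flexibility coefficients: a unit moment at one end gives L/(3EI) there and L/(6EI) at the far end, so f₁₁ = f₂₂ = 3.733/EI and f₁₂ = f₂₁ = 1.867/EI.
Compatibility — zero rotation at each built-in end:
  3.733 M_A + 1.867 M_C = 530.2
  1.867 M_A + 3.733 M_C = 499.3
Solving the pair gives M_A = 100.2 kN·m and M_C = 83.66 kN·m (hogging).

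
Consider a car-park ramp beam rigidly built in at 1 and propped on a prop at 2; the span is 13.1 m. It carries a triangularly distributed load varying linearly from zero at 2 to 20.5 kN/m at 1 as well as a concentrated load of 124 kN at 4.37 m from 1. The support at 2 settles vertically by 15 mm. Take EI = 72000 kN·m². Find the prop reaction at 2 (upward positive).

R_2 = 43.81 kN

Choose R_2 as the redundant. The primary structure is the cantilever fixed at 1.
Primary-structure tip deflection at 2 by superposition:
  triangular load, peak 20.5 at the fixed end: w₀L⁴/(30EI) = 20124/EI
  point load 124 at a = 4.37: Pa²(3L − a)/(6EI) = 13786/EI
  δ_0 = 33910/EI
Tip deflection under a unit load at 2: L³/(3EI) = 749.4/EI.
With EI = 72000 kN·m²: δ_0 = 0.47097 m and δ_{22} = 0.010408 m/kN.
Compatibility — the beam at 2 must follow the support down by 0.015 m: δ_0 − R_2·δ_{22} = 0.015, so R_2 = (0.47097 − 0.015)/0.010408 = 43.81 kN.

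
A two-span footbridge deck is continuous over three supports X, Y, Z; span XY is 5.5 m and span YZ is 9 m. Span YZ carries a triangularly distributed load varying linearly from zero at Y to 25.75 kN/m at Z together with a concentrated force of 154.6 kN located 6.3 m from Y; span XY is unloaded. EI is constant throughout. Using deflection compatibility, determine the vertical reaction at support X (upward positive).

R_X = -35.16 kN

Release continuity at Y by inserting a hinge; the redundant is the internal moment M_Y. The primary structure is two simply-supported spans XY and YZ.
End slopes at the hinge Y, treating each span as simply supported:
  span YZ: triangular load, peak 25.75: 7w₀L³/(360EI) = 365/EI
  span YZ: point load 154.6 at a = 6.3: Pab(L + b)/(6LEI) = 569.8/EI
  relative rotation θ_0 = (0 + 934.8)/EI = 934.8/EI
A unit hogging moment at Y produces rotation L₁/(3EI) + L₂/(3EI) = 4.833/EI.
Compatibility: M_Y·(L₁+L₂)/(3EI) = θ_0, giving M_Y = 193.4 kN·m (hogging).
Span XY, ΣM about X with M_Y applied at Y: R_Y^{XY}·5.5 = 0 + 193.4, so R_Y^{XY} = 35.16 kN and R_X = 0 − 35.16 = -35.16 kN.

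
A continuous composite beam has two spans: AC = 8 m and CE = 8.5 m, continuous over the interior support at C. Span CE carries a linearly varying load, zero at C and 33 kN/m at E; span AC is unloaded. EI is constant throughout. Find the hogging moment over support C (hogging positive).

M_C = 71.65 kN·m

Release continuity at C by inserting a hinge; the redundant is the internal moment M_C. The primary structure is two simply-supported spans AC and CE.
Discontinuity in slope at C on the released structure — sum the simple-span end rotations:
  span CE: triangular load, peak 33: 7w₀L³/(360EI) = 394.1/EI
  relative rotation θ_0 = (0 + 394.1)/EI = 394.1/EI
A unit hogging moment at C produces rotation L₁/(3EI) + L₂/(3EI) = 5.5/EI.
Slope continuity at C: θ_0 = M_C·5.5/EI, so M_C = 394.1/5.5 = 71.65 kN·m (hogging).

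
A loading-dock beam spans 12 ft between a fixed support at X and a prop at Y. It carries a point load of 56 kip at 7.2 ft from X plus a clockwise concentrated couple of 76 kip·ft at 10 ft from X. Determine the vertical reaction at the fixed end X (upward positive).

R_X = 22.57 kip

Choose R_Y as the redundant. The primary structure is the cantilever fixed at X.
Downward deflection at the released point Y due to the loads:
  point load 56 at a = 7.2: Pa²(3L − a)/(6EI) = 13935/EI
  clockwise couple 76 at a = 10: M₀a(2L − a)/(2EI) = 5320/EI
  δ_0 = 19255/EI
Tip deflection under a unit load at Y: L³/(3EI) = 576/EI.
The prop prevents deflection at Y: R_Y = δ_0/δ_{YY} = 19255/576 = 33.43 kip.
Vertical equilibrium: R_X = ΣP − R_Y = 56 − 33.43 = 22.57 kip.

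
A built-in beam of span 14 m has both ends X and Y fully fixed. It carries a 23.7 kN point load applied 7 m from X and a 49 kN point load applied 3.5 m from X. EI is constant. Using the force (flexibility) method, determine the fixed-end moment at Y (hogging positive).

Release both end moments; the primary structure is a simply-supported span XY with redundants M_X and M_Y.
End rotations of the released simple span under the applied load (×1/EI):
  at X: point load 23.7 at a = 7: Pab(L + b)/(6LEI) = 290.3/EI
  at Y: point load 23.7 at a = 7: Pab(L + a)/(6LEI) = 290.3/EI
  at X: point load 49 at a = 3.5: Pab(L + b)/(6LEI) = 525.2/EI
  at Y: point load 49 at a = 3.5: Pab(L + a)/(6LEI) = 375.2/EI
  θ_X0 = 815.5/EI,  θ_Y0 = 665.5/EI
Flexibility coefficients: a unit moment at one end gives L/(3EI) there and L/(6EI) at the far end, so f₁₁ = f₂₂ = 4.667/EI and f₁₂ = f₂₁ = 2.333/EI.
Compatibility — zero rotation at each built-in end:
  4.667 M_X + 2.333 M_Y = 815.5
  2.333 M_X + 4.667 M_Y = 665.5
Solving the pair gives M_X = 137.9 kN·m and M_Y = 73.63 kN·m (hogging).

M_Y = 73.63 kN·m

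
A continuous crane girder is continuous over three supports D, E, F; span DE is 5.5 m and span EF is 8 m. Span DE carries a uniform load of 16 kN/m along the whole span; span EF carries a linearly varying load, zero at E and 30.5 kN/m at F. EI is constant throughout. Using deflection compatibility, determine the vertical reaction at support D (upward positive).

R_D = 27.25 kN

Release continuity at E by inserting a hinge; the redundant is the internal moment M_E. The primary structure is two simply-supported spans DE and EF.
End slopes at the hinge E, treating each span as simply supported:
  span DE: UDL 16: wL³/(24EI) = 110.9/EI
  span EF: triangular load, peak 30.5: 7w₀L³/(360EI) = 303.6/EI
  relative rotation θ_0 = (110.9 + 303.6)/EI = 414.6/EI
A unit hogging moment at E produces rotation L₁/(3EI) + L₂/(3EI) = 4.5/EI.
Compatibility: M_E·(L₁+L₂)/(3EI) = θ_0, giving M_E = 92.12 kN·m (hogging).
Span DE, ΣM about D with M_E applied at E: R_E^{DE}·5.5 = 242 + 92.12, so R_E^{DE} = 60.75 kN and R_D = 88 − 60.75 = 27.25 kN.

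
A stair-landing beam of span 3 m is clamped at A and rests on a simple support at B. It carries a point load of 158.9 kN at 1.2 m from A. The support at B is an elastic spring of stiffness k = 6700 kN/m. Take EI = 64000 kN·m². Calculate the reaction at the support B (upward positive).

R_B = 16.03 kN

Take the reaction at B as the redundant and release it; the primary structure is a cantilever fixed at A.
Free-end deflection of the primary structure under the applied loading (downward +):
  point load 158.9 at a = 1.2: Pa²(3L − a)/(6EI) = 297.5/EI
Flexibility coefficient — unit upward force at B: δ_{BB} = L³/(3EI) = 9/EI.
With EI = 64000 kN·m²: δ_0 = 0.004648 m and δ_{BB} = 0.000141 m/kN.
Compatibility — the spring shortens by R_B/k under the reaction it provides: δ_0 − R_B·δ_{BB} = R_B/k. With 1/k = 0.000149 m/kN, R_B = δ_0 / (δ_{BB} + 1/k) = 0.004648 / (0.000141 + 0.000149) = 16.03 kN.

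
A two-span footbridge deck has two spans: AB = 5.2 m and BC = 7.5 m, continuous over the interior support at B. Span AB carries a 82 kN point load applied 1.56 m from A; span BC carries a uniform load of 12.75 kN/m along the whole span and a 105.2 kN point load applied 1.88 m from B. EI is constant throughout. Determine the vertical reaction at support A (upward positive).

Release continuity at B by inserting a hinge; the redundant is the internal moment M_B. The primary structure is two simply-supported spans AB and BC.
Rotations at B on the released spans (each span's end-slope, ×1/EI):
  span AB: point load 82 at a = 1.56: Pab(L + a)/(6LEI) = 100.9/EI
  span BC: UDL 12.75: wL³/(24EI) = 224.1/EI
  span BC: point load 105.2 at a = 1.88: Pab(L + b)/(6LEI) = 324.1/EI
  relative rotation θ_0 = (100.9 + 548.2)/EI = 649.1/EI
A unit hogging moment at B produces rotation L₁/(3EI) + L₂/(3EI) = 4.233/EI.
Compatibility: M_B·(L₁+L₂)/(3EI) = θ_0, giving M_B = 153.3 kN·m (hogging).
Span AB, ΣM about A with M_B applied at B: R_B^{AB}·5.2 = 127.9 + 153.3, so R_B^{AB} = 54.09 kN and R_A = 82 − 54.09 = 27.91 kN.

R_A = 27.91 kN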